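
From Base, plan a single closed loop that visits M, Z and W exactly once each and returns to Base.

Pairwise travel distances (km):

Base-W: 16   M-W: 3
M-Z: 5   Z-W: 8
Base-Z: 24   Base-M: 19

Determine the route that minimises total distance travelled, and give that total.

There are 3 distinct closed tours to check (reversals are equivalent).
Base → M → Z → W → Base: 19+5+8+16 = 48
Base → M → W → Z → Base: 19+3+8+24 = 54
Base → Z → M → W → Base: 24+5+3+16 = 48
The minimum is 48.
One optimal route: Base → M → Z → W → Base (or its reverse).

48 km — the shortest possible round trip.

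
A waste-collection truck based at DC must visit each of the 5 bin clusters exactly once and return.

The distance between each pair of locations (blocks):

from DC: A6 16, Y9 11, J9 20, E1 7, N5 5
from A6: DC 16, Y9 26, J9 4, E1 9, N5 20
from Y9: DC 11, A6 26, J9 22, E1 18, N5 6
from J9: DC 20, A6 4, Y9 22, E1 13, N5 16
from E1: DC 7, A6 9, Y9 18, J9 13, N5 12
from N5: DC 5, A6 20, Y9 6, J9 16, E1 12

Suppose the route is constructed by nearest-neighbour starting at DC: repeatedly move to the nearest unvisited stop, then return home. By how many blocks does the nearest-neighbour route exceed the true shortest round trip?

DC: N5=5, E1=7, Y9=11, A6=16, J9=20 ⇒ N5
N5: Y9=6, E1=12, J9=16, A6=20 ⇒ Y9
Y9: E1=18, J9=22, A6=26 ⇒ E1
E1: A6=9, J9=13 ⇒ A6
A6: J9=4 ⇒ J9
NN route DC → N5 → Y9 → E1 → A6 → J9 → DC costs 62.
Optimal: DC → Y9 → N5 → J9 → A6 → E1 → DC costs 53 (by enumerating all 60 distinct tours).
Excess = 62 − 53 = 9.

Excess over optimum: 9 blocks.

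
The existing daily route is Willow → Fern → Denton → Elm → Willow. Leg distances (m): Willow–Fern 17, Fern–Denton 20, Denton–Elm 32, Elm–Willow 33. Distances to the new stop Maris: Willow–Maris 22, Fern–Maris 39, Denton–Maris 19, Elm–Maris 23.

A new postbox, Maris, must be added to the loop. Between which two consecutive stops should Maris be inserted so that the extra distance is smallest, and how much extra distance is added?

Adding 10 m by placing Maris on the Denton–Elm leg.

Insertion cost between consecutive stops i–j is d(i,Maris) + d(Maris,j) − d(i,j):
  between Willow and Fern: 22 + 39 − 17 = 44
  between Fern and Denton: 39 + 19 − 20 = 38
  between Denton and Elm: 19 + 23 − 32 = 10
  between Elm and Willow: 23 + 22 − 33 = 12
Cheapest insertion is between Denton and Elm, adding 10.
New total = 102 + 10 = 112.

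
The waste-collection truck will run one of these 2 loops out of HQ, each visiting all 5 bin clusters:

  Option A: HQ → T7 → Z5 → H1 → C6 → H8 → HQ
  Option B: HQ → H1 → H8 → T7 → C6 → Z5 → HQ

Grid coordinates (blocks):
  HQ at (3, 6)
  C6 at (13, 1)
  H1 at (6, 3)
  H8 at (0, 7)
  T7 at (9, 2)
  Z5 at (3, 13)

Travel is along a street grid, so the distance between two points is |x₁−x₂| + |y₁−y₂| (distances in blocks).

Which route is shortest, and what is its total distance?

Option A: 10 + 17 + 13 + 9 + 19 + 4 = 72
Option B: 6 + 10 + 14 + 5 + 22 + 7 = 64

Shortest is Option B, total 64 blocks.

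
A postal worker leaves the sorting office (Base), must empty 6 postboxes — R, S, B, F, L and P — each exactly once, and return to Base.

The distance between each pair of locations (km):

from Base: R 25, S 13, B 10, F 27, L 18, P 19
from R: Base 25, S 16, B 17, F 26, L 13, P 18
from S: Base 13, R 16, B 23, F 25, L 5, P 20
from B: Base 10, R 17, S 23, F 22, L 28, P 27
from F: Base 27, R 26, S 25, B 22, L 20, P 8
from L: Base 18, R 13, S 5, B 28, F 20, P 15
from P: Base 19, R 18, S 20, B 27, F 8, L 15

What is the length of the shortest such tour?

Shortest round trip = 89 km.

With 6 stops there are 6!/2 = 360 distinct round trips (a route and its reverse cost the same).
Base → R → S → B → F → L → P → Base: 25+16+23+22+20+15+19 = 140
Base → R → S → B → F → P → L → Base: 25+16+23+22+8+15+18 = 127
Base → R → S → B → L → F → P → Base: 25+16+23+28+20+8+19 = 139
Base → R → S → B → L → P → F → Base: 25+16+23+28+15+8+27 = 142
Base → R → S → B → P → F → L → Base: 25+16+23+27+8+20+18 = 137
Base → R → S → B → P → L → F → Base: 25+16+23+27+15+20+27 = 153
Base → R → S → F → B → L → P → Base: 25+16+25+22+28+15+19 = 150
Base → R → S → F → B → P → L → Base: 25+16+25+22+27+15+18 = 148
… (352 more)
Base → S → L → R → P → F → B → Base: 13+5+13+18+8+22+10 = 89  ← best
The minimum is 89.
One optimal route: Base → S → L → R → P → F → B → Base (or its reverse).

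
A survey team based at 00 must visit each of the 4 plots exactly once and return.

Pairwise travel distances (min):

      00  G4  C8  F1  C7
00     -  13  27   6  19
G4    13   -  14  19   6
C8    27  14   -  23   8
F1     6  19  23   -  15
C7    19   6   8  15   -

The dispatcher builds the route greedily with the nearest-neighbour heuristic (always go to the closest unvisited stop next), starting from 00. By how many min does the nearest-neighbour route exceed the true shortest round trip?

From 00: F1=6, G4=13, C7=19, C8=27 → choose F1 (6).
From F1: C7=15, G4=19, C8=23 → choose C7 (15).
From C7: G4=6, C8=8 → choose G4 (6).
From G4: C8=14 → choose C8 (14).
NN route 00 → F1 → C7 → G4 → C8 → 00 costs 68.
Optimal: 00 → G4 → C8 → C7 → F1 → 00 costs 56 (by enumerating all 12 distinct tours).
Excess = 68 − 56 = 12.

Excess over optimum: 12 min.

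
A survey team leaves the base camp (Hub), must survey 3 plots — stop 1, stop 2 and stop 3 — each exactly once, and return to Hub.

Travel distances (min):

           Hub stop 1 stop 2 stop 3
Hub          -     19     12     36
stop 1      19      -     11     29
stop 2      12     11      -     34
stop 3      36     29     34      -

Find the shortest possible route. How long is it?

There are 3 distinct closed tours to check (reversals are equivalent).
Hub-stop 1-stop 2-stop 3-Hub: 19+11+34+36 = 100
Hub-stop 1-stop 3-stop 2-Hub: 19+29+34+12 = 94
Hub-stop 2-stop 1-stop 3-Hub: 12+11+29+36 = 88
The minimum is 88.
One optimal route: Hub → stop 2 → stop 1 → stop 3 → Hub (or its reverse).

Shortest round trip = 88 min.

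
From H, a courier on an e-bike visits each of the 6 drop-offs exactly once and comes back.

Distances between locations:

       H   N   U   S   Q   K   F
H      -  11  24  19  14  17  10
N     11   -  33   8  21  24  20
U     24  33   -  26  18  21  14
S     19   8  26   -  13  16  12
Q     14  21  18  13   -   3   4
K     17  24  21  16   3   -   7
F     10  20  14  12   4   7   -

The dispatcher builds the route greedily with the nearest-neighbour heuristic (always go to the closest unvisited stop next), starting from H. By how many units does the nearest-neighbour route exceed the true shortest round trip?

From H: F=10, N=11, Q=14, K=17, S=19, U=24 → choose F (10).
From F: Q=4, K=7, S=12, U=14, N=20 → choose Q (4).
From Q: K=3, S=13, U=18, N=21 → choose K (3).
From K: S=16, U=21, N=24 → choose S (16).
From S: N=8, U=26 → choose N (8).
From N: U=33 → choose U (33).
NN route H → F → Q → K → S → N → U → H costs 98.
Optimal: H → N → S → Q → K → U → F → H costs 80 (by enumerating all 360 distinct tours).
Excess = 98 − 80 = 18.

The nearest-neighbour route is 18 longer than optimal.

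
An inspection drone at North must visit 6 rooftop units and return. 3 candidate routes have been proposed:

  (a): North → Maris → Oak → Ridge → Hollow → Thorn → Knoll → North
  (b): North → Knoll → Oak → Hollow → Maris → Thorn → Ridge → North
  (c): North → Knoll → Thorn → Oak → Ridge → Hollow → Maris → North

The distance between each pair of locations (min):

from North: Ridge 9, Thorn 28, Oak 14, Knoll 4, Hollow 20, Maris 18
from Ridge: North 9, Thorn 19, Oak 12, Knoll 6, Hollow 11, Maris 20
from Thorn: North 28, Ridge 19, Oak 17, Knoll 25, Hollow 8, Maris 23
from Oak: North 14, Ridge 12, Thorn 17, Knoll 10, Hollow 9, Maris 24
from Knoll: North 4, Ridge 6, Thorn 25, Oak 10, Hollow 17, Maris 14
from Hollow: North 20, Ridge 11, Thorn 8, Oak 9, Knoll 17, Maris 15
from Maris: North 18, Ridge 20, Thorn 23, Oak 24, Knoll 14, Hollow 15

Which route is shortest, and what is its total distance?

(a): 18 + 24 + 12 + 11 + 8 + 25 + 4 = 102
(b): 4 + 10 + 9 + 15 + 23 + 19 + 9 = 89
(c): 4 + 25 + 17 + 12 + 11 + 15 + 18 = 102

Shortest is (b), total 89 min.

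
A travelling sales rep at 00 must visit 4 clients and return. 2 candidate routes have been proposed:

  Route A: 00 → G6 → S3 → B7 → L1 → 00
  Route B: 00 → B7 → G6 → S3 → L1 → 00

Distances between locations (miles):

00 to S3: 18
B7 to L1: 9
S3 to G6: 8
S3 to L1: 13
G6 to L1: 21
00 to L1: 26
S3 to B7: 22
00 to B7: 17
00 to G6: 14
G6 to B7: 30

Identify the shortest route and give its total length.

Route A: 14 + 8 + 22 + 9 + 26 = 79
Route B: 17 + 30 + 8 + 13 + 26 = 94

79 miles — Route A is the shortest.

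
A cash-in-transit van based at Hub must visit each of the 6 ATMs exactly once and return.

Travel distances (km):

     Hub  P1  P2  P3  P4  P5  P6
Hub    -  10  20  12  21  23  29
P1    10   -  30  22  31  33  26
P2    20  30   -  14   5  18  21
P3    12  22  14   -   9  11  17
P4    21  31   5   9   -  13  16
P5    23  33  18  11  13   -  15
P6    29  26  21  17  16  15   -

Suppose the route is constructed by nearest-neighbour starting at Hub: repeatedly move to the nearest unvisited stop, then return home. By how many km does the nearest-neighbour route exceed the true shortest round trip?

From Hub: P1=10, P3=12, P2=20, P4=21, P5=23, P6=29 → choose P1 (10).
From P1: P3=22, P6=26, P2=30, P4=31, P5=33 → choose P3 (22).
From P3: P4=9, P5=11, P2=14, P6=17 → choose P4 (9).
From P4: P2=5, P5=13, P6=16 → choose P2 (5).
From P2: P5=18, P6=21 → choose P5 (18).
From P5: P6=15 → choose P6 (15).
NN route Hub → P1 → P3 → P4 → P2 → P5 → P6 → Hub costs 108.
Optimal: Hub → P1 → P6 → P5 → P2 → P4 → P3 → Hub costs 95 (by enumerating all 360 distinct tours).
Excess = 108 − 95 = 13.

The nearest-neighbour route is 13 km longer than optimal.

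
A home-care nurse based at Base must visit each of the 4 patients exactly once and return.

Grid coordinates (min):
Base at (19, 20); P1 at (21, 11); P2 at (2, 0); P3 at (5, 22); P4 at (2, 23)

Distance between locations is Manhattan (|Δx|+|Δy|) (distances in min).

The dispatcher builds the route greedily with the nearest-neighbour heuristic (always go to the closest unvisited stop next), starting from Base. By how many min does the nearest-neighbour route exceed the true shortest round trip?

The nearest-neighbour route is 18 min longer than optimal.

Base: P1=11, P3=16, P4=20, P2=37 ⇒ P1
P1: P3=27, P2=30, P4=31 ⇒ P3
P3: P4=4, P2=25 ⇒ P4
P4: P2=23 ⇒ P2
NN route Base → P1 → P3 → P4 → P2 → Base costs 102.
Optimal: Base → P1 → P2 → P4 → P3 → Base costs 84 (by enumerating all 12 distinct tours).
Excess = 102 − 84 = 18.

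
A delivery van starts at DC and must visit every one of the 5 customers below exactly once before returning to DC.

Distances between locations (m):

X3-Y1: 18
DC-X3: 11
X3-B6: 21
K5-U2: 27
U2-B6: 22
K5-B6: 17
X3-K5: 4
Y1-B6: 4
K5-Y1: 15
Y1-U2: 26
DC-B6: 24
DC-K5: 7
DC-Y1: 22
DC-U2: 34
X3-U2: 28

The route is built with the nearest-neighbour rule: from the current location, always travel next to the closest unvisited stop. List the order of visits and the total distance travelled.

89 m along DC → K5 → X3 → Y1 → B6 → U2 → DC.

From DC: distances to unvisited — K5=7, X3=11, Y1=22, B6=24, U2=34. Nearest is K5 (7).
From K5: distances to unvisited — X3=4, Y1=15, B6=17, U2=27. Nearest is X3 (4).
From X3: distances to unvisited — Y1=18, B6=21, U2=28. Nearest is Y1 (18).
From Y1: distances to unvisited — B6=4, U2=26. Nearest is B6 (4).
From B6: distances to unvisited — U2=22. Nearest is U2 (22).
Return U2→DC: 34.
Total = 7 + 4 + 18 + 4 + 22 + 34 = 89.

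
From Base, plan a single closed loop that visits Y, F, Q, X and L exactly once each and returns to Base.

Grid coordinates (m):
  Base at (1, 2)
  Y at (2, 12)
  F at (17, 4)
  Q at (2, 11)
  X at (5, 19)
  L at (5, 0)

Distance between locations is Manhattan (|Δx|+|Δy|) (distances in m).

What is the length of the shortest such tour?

Minimum total distance: 70 m.

Base - Y - F - Q - X - L - Base: 11+23+22+11+19+6 = 92
Base - Y - F - Q - L - X - Base: 11+23+22+14+19+21 = 110
Base - Y - F - X - Q - L - Base: 11+23+27+11+14+6 = 92
Base - Y - F - X - L - Q - Base: 11+23+27+19+14+10 = 104
Base - Y - F - L - Q - X - Base: 11+23+16+14+11+21 = 96
Base - Y - F - L - X - Q - Base: 11+23+16+19+11+10 = 90
Base - Y - Q - F - X - L - Base: 11+1+22+27+19+6 = 86
Base - Y - Q - F - L - X - Base: 11+1+22+16+19+21 = 90
Base - Y - Q - X - F - L - Base: 11+1+11+27+16+6 = 72
Base - Y - Q - X - L - F - Base: 11+1+11+19+16+18 = 76
Base - Y - Q - L - F - X - Base: 11+1+14+16+27+21 = 90
Base - Y - Q - L - X - F - Base: 11+1+14+19+27+18 = 90
Base - Y - X - F - Q - L - Base: 11+10+27+22+14+6 = 90
Base - Y - X - F - L - Q - Base: 11+10+27+16+14+10 = 88
… (46 more)
Base - Q - Y - X - F - L - Base: 10+1+10+27+16+6 = 70  ← best
The minimum is 70.
One optimal route: Base → Q → Y → X → F → L → Base (or its reverse).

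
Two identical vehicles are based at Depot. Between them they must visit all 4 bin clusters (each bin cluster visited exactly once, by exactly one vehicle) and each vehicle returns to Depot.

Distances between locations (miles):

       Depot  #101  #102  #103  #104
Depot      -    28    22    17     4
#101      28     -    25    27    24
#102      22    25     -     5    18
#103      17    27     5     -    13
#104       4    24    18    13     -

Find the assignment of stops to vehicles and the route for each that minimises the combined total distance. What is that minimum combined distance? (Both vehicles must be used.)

Minimum combined distance: 83 miles.

Check every non-empty split of the stops between the two vehicles; for each half take its own optimal tour:
  {#101} + {#102, #103, #104}: 56 + 44 = 100
  {#102} + {#101, #103, #104}: 44 + 72 = 116
  {#101, #102} + {#103, #104}: 75 + 34 = 109
  {#103} + {#101, #102, #104}: 34 + 75 = 109
  {#101, #103} + {#102, #104}: 72 + 44 = 116
  {#102, #103} + {#101, #104}: 44 + 56 = 100
  … (7 splits in total)
  {#101, #102, #103} + {#104}: 75 + 8 = 83  ← best
Best: vehicle 1 Depot → #101 → #102 → #103 → Depot = 75; vehicle 2 Depot → #104 → Depot = 8; combined 83.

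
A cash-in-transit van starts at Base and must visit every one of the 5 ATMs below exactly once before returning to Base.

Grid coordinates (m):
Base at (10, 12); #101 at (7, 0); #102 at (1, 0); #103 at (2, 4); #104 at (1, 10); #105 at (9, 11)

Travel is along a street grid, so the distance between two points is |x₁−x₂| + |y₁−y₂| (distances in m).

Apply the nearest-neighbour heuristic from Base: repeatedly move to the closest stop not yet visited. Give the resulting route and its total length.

Nearest-neighbour total = 44 m; route Base → #105 → #104 → #103 → #102 → #101 → Base.

Base → [#105:2 / #104:11 / #101:15 / #103:16 / #102:21] → #105 (2)
#105 → [#104:9 / #101:13 / #103:14 / #102:19] → #104 (9)
#104 → [#103:7 / #102:10 / #101:16] → #103 (7)
#103 → [#102:5 / #101:9] → #102 (5)
#102 → [#101:6] → #101 (6)
Return #101→Base: 15.
Total = 2 + 9 + 7 + 5 + 6 + 15 = 44.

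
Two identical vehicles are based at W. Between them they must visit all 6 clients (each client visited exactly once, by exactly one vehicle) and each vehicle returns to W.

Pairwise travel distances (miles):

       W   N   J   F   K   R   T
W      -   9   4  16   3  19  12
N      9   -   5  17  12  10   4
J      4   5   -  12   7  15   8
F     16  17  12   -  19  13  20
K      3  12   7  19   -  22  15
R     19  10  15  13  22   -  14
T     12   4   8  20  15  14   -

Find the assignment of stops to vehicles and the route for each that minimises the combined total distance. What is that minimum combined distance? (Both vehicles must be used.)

61 miles — the smallest possible combined total.

Try each way of splitting the stops between the two vehicles (each non-empty) and, for each split, find the best tour for each vehicle:
  {N} + {J, F, K, R, T}: 18 + 61 = 79
  {J} + {N, F, K, R, T}: 8 + 61 = 69
  {N, J} + {F, K, R, T}: 18 + 61 = 79
  {F} + {N, J, K, R, T}: 32 + 51 = 83
  {N, F} + {J, K, R, T}: 42 + 51 = 93
  {J, F} + {N, K, R, T}: 32 + 51 = 83
  … (31 splits in total)
  {K} + {N, J, F, R, T}: 6 + 55 = 61  ← best
Best: vehicle 1 W → K → W = 6; vehicle 2 W → J → F → R → N → T → W = 55; combined 61.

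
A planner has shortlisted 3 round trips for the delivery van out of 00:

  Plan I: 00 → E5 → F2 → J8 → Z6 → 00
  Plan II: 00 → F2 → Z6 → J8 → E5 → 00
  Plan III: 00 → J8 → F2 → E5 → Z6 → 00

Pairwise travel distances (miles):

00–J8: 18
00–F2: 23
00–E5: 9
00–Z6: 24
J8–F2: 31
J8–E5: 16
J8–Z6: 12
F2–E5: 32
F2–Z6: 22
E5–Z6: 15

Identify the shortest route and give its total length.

Shortest is Plan II, total 82 miles.

Plan I: 9 + 32 + 31 + 12 + 24 = 108
Plan II: 23 + 22 + 12 + 16 + 9 = 82
Plan III: 18 + 31 + 32 + 15 + 24 = 120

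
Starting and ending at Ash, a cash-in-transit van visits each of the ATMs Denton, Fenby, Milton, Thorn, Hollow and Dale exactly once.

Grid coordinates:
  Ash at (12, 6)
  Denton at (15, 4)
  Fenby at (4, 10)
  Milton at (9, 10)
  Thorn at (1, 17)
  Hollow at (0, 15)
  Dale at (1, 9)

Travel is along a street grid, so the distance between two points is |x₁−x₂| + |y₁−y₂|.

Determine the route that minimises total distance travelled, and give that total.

Shortest round trip = 56.

With 6 stops there are 6!/2 = 360 distinct round trips (a route and its reverse cost the same).
Ash → Denton → Fenby → Milton → Thorn → Hollow → Dale → Ash: 5+17+5+15+3+7+14 = 66
Ash → Denton → Fenby → Milton → Thorn → Dale → Hollow → Ash: 5+17+5+15+8+7+21 = 78
Ash → Denton → Fenby → Milton → Hollow → Thorn → Dale → Ash: 5+17+5+14+3+8+14 = 66
Ash → Denton → Fenby → Milton → Hollow → Dale → Thorn → Ash: 5+17+5+14+7+8+22 = 78
Ash → Denton → Fenby → Milton → Dale → Thorn → Hollow → Ash: 5+17+5+9+8+3+21 = 68
Ash → Denton → Fenby → Milton → Dale → Hollow → Thorn → Ash: 5+17+5+9+7+3+22 = 68
Ash → Denton → Fenby → Thorn → Milton → Hollow → Dale → Ash: 5+17+10+15+14+7+14 = 82
Ash → Denton → Fenby → Thorn → Milton → Dale → Hollow → Ash: 5+17+10+15+9+7+21 = 84
… (352 more)
Ash → Denton → Milton → Fenby → Thorn → Hollow → Dale → Ash: 5+12+5+10+3+7+14 = 56  ← best
The minimum is 56.
One optimal route: Ash → Denton → Milton → Fenby → Thorn → Hollow → Dale → Ash (or its reverse).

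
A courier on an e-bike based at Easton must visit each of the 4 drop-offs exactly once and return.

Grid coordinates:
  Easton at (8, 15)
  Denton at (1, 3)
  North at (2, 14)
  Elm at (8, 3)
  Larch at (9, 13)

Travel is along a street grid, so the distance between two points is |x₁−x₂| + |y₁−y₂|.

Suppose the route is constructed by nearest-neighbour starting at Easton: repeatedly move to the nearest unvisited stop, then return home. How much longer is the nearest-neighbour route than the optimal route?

From Easton: Larch=3, North=7, Elm=12, Denton=19 → choose Larch (3).
From Larch: North=8, Elm=11, Denton=18 → choose North (8).
From North: Denton=12, Elm=17 → choose Denton (12).
From Denton: Elm=7 → choose Elm (7).
NN route Easton → Larch → North → Denton → Elm → Easton costs 42.
Optimal: Easton → North → Denton → Elm → Larch → Easton costs 40 (by enumerating all 12 distinct tours).
Excess = 42 − 40 = 2.

The nearest-neighbour route is 2 longer than optimal.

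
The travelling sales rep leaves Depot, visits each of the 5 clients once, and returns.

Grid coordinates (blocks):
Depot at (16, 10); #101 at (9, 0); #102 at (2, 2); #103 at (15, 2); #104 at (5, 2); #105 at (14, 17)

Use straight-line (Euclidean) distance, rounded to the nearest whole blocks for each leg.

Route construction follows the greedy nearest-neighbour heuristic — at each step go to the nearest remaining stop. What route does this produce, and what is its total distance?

At Depot the remaining stops are #105 7, #103 8, #101 12, #104 14, #102 16; go to #105.
At #105 the remaining stops are #103 15, #104 17, #101 18, #102 19; go to #103.
At #103 the remaining stops are #101 6, #104 10, #102 13; go to #101.
At #101 the remaining stops are #104 4, #102 7; go to #104.
At #104 the remaining stops are #102 3; go to #102.
Return #102→Depot: 16.
Total = 7 + 15 + 6 + 4 + 3 + 16 = 51.

Nearest-neighbour total = 51 blocks; route Depot → #105 → #103 → #101 → #104 → #102 → Depot.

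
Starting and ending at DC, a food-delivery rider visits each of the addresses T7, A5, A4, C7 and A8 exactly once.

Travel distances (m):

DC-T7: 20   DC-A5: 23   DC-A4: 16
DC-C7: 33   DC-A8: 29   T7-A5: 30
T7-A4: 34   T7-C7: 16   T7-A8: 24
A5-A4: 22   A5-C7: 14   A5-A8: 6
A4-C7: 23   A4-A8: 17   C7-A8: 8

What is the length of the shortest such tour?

Minimum total distance: 88 m.

With 5 stops there are 5!/2 = 60 distinct round trips (a route and its reverse cost the same).
DC→T7→A5→A4→C7→A8→DC: 20+30+22+23+8+29 = 132
DC→T7→A5→A4→A8→C7→DC: 20+30+22+17+8+33 = 130
DC→T7→A5→C7→A4→A8→DC: 20+30+14+23+17+29 = 133
DC→T7→A5→C7→A8→A4→DC: 20+30+14+8+17+16 = 105
DC→T7→A5→A8→A4→C7→DC: 20+30+6+17+23+33 = 129
DC→T7→A5→A8→C7→A4→DC: 20+30+6+8+23+16 = 103
DC→T7→A4→A5→C7→A8→DC: 20+34+22+14+8+29 = 127
DC→T7→A4→A5→A8→C7→DC: 20+34+22+6+8+33 = 123
DC→T7→A4→C7→A5→A8→DC: 20+34+23+14+6+29 = 126
DC→T7→A4→C7→A8→A5→DC: 20+34+23+8+6+23 = 114
DC→T7→A4→A8→A5→C7→DC: 20+34+17+6+14+33 = 124
DC→T7→A4→A8→C7→A5→DC: 20+34+17+8+14+23 = 116
DC→T7→C7→A5→A4→A8→DC: 20+16+14+22+17+29 = 118
DC→T7→C7→A5→A8→A4→DC: 20+16+14+6+17+16 = 89
… (46 more)
DC→T7→C7→A8→A5→A4→DC: 20+16+8+6+22+16 = 88  ← best
The minimum is 88.
One optimal route: DC → T7 → C7 → A8 → A5 → A4 → DC (or its reverse).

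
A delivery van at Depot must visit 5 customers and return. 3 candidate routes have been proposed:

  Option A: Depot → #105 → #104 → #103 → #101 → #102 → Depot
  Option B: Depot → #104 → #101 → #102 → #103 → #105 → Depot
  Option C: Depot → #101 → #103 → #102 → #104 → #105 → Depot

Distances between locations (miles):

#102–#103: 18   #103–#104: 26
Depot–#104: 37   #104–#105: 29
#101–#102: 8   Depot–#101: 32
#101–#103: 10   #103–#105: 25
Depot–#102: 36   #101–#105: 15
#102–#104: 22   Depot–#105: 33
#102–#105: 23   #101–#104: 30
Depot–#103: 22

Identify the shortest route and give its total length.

Option A: 33 + 29 + 26 + 10 + 8 + 36 = 142
Option B: 37 + 30 + 8 + 18 + 25 + 33 = 151
Option C: 32 + 10 + 18 + 22 + 29 + 33 = 144

Shortest is Option A, total 142 miles.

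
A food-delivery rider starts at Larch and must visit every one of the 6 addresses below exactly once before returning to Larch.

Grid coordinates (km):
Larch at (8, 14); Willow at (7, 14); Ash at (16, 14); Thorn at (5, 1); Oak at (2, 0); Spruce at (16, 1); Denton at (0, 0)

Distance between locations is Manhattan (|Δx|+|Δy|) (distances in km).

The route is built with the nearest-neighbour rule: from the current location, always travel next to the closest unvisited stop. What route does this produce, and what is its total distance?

62 km along Larch → Willow → Ash → Spruce → Thorn → Oak → Denton → Larch.

From Larch: distances to unvisited — Willow=1, Ash=8, Thorn=16, Oak=20, Spruce=21, Denton=22. Nearest is Willow (1).
From Willow: distances to unvisited — Ash=9, Thorn=15, Oak=19, Denton=21, Spruce=22. Nearest is Ash (9).
From Ash: distances to unvisited — Spruce=13, Thorn=24, Oak=28, Denton=30. Nearest is Spruce (13).
From Spruce: distances to unvisited — Thorn=11, Oak=15, Denton=17. Nearest is Thorn (11).
From Thorn: distances to unvisited — Oak=4, Denton=6. Nearest is Oak (4).
From Oak: distances to unvisited — Denton=2. Nearest is Denton (2).
Return Denton→Larch: 22.
Total = 1 + 9 + 13 + 11 + 4 + 2 + 22 = 62.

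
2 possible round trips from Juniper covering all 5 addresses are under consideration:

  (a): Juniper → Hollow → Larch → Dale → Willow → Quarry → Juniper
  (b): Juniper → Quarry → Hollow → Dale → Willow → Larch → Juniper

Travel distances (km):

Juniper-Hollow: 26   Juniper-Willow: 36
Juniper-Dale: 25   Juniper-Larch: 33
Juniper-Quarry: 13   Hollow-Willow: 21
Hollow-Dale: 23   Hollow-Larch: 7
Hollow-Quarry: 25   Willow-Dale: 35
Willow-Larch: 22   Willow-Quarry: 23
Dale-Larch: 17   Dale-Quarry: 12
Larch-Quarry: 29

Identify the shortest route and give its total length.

Shortest is (a), total 121 km.

(a): 26 + 7 + 17 + 35 + 23 + 13 = 121
(b): 13 + 25 + 23 + 35 + 22 + 33 = 151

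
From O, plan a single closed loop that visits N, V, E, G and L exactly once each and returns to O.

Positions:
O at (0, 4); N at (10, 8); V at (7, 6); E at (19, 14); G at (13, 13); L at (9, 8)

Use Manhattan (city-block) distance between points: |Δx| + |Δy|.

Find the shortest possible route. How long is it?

O-N-V-E-G-L-O: 14+5+20+7+9+13 = 68
O-N-V-E-L-G-O: 14+5+20+16+9+22 = 86
O-N-V-G-E-L-O: 14+5+13+7+16+13 = 68
O-N-V-G-L-E-O: 14+5+13+9+16+29 = 86
O-N-V-L-E-G-O: 14+5+4+16+7+22 = 68
O-N-V-L-G-E-O: 14+5+4+9+7+29 = 68
O-N-E-V-G-L-O: 14+15+20+13+9+13 = 84
O-N-E-V-L-G-O: 14+15+20+4+9+22 = 84
O-N-E-G-V-L-O: 14+15+7+13+4+13 = 66
O-N-E-G-L-V-O: 14+15+7+9+4+9 = 58
O-N-E-L-V-G-O: 14+15+16+4+13+22 = 84
O-N-E-L-G-V-O: 14+15+16+9+13+9 = 76
O-N-G-V-E-L-O: 14+8+13+20+16+13 = 84
O-N-G-V-L-E-O: 14+8+13+4+16+29 = 84
… (46 more)
The minimum is 58.
One optimal route: O → N → E → G → L → V → O (or its reverse).

Minimum total distance: 58.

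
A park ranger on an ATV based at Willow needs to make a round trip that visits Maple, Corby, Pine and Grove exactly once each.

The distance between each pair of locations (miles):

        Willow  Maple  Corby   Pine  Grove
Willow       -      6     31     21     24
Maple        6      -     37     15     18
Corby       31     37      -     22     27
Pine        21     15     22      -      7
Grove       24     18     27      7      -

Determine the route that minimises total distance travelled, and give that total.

There are 12 distinct closed tours to check (reversals are equivalent).
Willow→Maple→Corby→Pine→Grove→Willow: 6+37+22+7+24 = 96
Willow→Maple→Corby→Grove→Pine→Willow: 6+37+27+7+21 = 98
Willow→Maple→Pine→Corby→Grove→Willow: 6+15+22+27+24 = 94
Willow→Maple→Pine→Grove→Corby→Willow: 6+15+7+27+31 = 86
Willow→Maple→Grove→Corby→Pine→Willow: 6+18+27+22+21 = 94
Willow→Maple→Grove→Pine→Corby→Willow: 6+18+7+22+31 = 84
Willow→Corby→Maple→Pine→Grove→Willow: 31+37+15+7+24 = 114
Willow→Corby→Maple→Grove→Pine→Willow: 31+37+18+7+21 = 114
Willow→Corby→Pine→Maple→Grove→Willow: 31+22+15+18+24 = 110
Willow→Corby→Grove→Maple→Pine→Willow: 31+27+18+15+21 = 112
Willow→Pine→Maple→Corby→Grove→Willow: 21+15+37+27+24 = 124
Willow→Pine→Corby→Maple→Grove→Willow: 21+22+37+18+24 = 122
The minimum is 84.
One optimal route: Willow → Maple → Grove → Pine → Corby → Willow (or its reverse).

84 miles — the shortest possible round trip.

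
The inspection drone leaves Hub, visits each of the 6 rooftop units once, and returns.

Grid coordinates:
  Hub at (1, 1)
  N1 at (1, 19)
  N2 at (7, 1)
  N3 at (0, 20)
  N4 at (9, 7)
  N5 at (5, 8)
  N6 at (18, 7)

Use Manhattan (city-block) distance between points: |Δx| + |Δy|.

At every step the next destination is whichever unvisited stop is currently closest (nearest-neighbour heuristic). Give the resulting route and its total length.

Nearest-neighbour total = 84; route Hub → N2 → N4 → N5 → N6 → N1 → N3 → Hub.

Hub → [N2:6 / N5:11 / N4:14 / N1:18 / N3:20 / N6:23] → N2 (6)
N2 → [N4:8 / N5:9 / N6:17 / N1:24 / N3:26] → N4 (8)
N4 → [N5:5 / N6:9 / N1:20 / N3:22] → N5 (5)
N5 → [N6:14 / N1:15 / N3:17] → N6 (14)
N6 → [N1:29 / N3:31] → N1 (29)
N1 → [N3:2] → N3 (2)
Return N3→Hub: 20.
Total = 6 + 8 + 5 + 14 + 29 + 2 + 20 = 84.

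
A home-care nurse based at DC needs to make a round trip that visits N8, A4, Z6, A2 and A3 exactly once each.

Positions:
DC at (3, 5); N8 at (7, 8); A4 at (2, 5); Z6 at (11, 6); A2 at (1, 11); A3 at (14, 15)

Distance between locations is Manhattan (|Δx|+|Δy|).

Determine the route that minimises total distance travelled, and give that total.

There are 60 distinct closed tours to check (reversals are equivalent).
DC→N8→A4→Z6→A2→A3→DC: 7+8+10+15+17+21 = 78
DC→N8→A4→Z6→A3→A2→DC: 7+8+10+12+17+8 = 62
DC→N8→A4→A2→Z6→A3→DC: 7+8+7+15+12+21 = 70
DC→N8→A4→A2→A3→Z6→DC: 7+8+7+17+12+9 = 60
DC→N8→A4→A3→Z6→A2→DC: 7+8+22+12+15+8 = 72
DC→N8→A4→A3→A2→Z6→DC: 7+8+22+17+15+9 = 78
DC→N8→Z6→A4→A2→A3→DC: 7+6+10+7+17+21 = 68
DC→N8→Z6→A4→A3→A2→DC: 7+6+10+22+17+8 = 70
DC→N8→Z6→A2→A4→A3→DC: 7+6+15+7+22+21 = 78
DC→N8→Z6→A2→A3→A4→DC: 7+6+15+17+22+1 = 68
DC→N8→Z6→A3→A4→A2→DC: 7+6+12+22+7+8 = 62
DC→N8→Z6→A3→A2→A4→DC: 7+6+12+17+7+1 = 50
DC→N8→A2→A4→Z6→A3→DC: 7+9+7+10+12+21 = 66
DC→N8→A2→A4→A3→Z6→DC: 7+9+7+22+12+9 = 66
… (46 more)
The minimum is 50.
One optimal route: DC → N8 → Z6 → A3 → A2 → A4 → DC (or its reverse).

Minimum total distance: 50.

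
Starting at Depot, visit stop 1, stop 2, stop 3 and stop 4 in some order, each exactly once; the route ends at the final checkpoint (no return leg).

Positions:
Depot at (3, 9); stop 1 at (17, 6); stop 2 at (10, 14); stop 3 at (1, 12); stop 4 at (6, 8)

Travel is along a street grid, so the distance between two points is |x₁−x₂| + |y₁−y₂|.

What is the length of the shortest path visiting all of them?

There are 4! = 24 possible orderings.
Depot→stop 1→stop 2→stop 3→stop 4: 17+15+11+9 = 52
Depot→stop 1→stop 2→stop 4→stop 3: 17+15+10+9 = 51
Depot→stop 1→stop 3→stop 2→stop 4: 17+22+11+10 = 60
Depot→stop 1→stop 3→stop 4→stop 2: 17+22+9+10 = 58
Depot→stop 1→stop 4→stop 2→stop 3: 17+13+10+11 = 51
Depot→stop 1→stop 4→stop 3→stop 2: 17+13+9+11 = 50
Depot→stop 2→stop 1→stop 3→stop 4: 12+15+22+9 = 58
Depot→stop 2→stop 1→stop 4→stop 3: 12+15+13+9 = 49
Depot→stop 2→stop 3→stop 1→stop 4: 12+11+22+13 = 58
Depot→stop 2→stop 3→stop 4→stop 1: 12+11+9+13 = 45
Depot→stop 2→stop 4→stop 1→stop 3: 12+10+13+22 = 57
Depot→stop 2→stop 4→stop 3→stop 1: 12+10+9+22 = 53
Depot→stop 3→stop 1→stop 2→stop 4: 5+22+15+10 = 52
Depot→stop 3→stop 1→stop 4→stop 2: 5+22+13+10 = 50
… (10 more)
Depot→stop 3→stop 2→stop 4→stop 1: 5+11+10+13 = 39  ← best
The minimum is 39.
One shortest path: Depot → stop 3 → stop 2 → stop 4 → stop 1.

39 — the minimum one-way total.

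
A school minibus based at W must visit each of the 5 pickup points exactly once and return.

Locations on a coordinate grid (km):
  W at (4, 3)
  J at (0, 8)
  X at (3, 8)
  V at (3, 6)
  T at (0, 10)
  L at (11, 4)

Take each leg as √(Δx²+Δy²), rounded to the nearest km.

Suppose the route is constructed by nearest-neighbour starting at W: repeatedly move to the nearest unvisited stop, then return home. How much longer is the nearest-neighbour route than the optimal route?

W: V=3, X=5, J=6, L=7, T=8 ⇒ V
V: X=2, J=4, T=5, L=8 ⇒ X
X: J=3, T=4, L=9 ⇒ J
J: T=2, L=12 ⇒ T
T: L=13 ⇒ L
NN route W → V → X → J → T → L → W costs 30.
Optimal: W → J → T → X → V → L → W costs 29 (by enumerating all 60 distinct tours).
Excess = 30 − 29 = 1.

The nearest-neighbour route is 1 km longer than optimal.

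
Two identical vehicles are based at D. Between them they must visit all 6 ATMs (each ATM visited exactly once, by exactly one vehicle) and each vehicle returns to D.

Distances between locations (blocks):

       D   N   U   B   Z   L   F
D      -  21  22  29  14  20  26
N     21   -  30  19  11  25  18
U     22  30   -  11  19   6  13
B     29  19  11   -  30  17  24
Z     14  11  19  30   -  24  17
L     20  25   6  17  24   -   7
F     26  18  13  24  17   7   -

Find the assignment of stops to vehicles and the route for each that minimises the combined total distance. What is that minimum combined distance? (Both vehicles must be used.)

Try each way of splitting the stops between the two vehicles (each non-empty) and, for each split, find the best tour for each vehicle:
  {N} + {U, B, Z, L, F}: 42 + 84 = 126
  {U} + {N, B, Z, L, F}: 44 + 94 = 138
  {N, U} + {B, Z, L, F}: 73 + 84 = 157
  {B} + {N, U, Z, L, F}: 58 + 78 = 136
  {N, B} + {U, Z, L, F}: 69 + 66 = 135
  {U, B} + {N, Z, L, F}: 62 + 70 = 132
  … (31 splits in total)
  {Z} + {N, U, B, L, F}: 28 + 90 = 118  ← best
Best: vehicle 1 D → Z → D = 28; vehicle 2 D → N → B → U → L → F → D = 90; combined 118.

Minimum combined distance: 118 blocks.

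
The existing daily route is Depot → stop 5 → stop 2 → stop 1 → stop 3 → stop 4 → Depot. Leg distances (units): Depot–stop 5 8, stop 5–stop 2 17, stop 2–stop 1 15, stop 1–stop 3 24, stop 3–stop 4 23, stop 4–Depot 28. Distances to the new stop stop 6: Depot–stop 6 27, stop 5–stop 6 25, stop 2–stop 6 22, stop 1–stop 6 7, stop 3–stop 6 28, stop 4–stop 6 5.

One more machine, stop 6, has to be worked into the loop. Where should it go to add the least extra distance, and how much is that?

Insertion cost between consecutive stops i–j is d(i,stop 6) + d(stop 6,j) − d(i,j):
  between Depot and stop 5: 27 + 25 − 8 = 44
  between stop 5 and stop 2: 25 + 22 − 17 = 30
  between stop 2 and stop 1: 22 + 7 − 15 = 14
  between stop 1 and stop 3: 7 + 28 − 24 = 11
  between stop 3 and stop 4: 28 + 5 − 23 = 10
  between stop 4 and Depot: 5 + 27 − 28 = 4
Cheapest insertion is between stop 4 and Depot, adding 4.
New total = 115 + 4 = 119.

+4 — insert stop 6 between stop 4 and Depot.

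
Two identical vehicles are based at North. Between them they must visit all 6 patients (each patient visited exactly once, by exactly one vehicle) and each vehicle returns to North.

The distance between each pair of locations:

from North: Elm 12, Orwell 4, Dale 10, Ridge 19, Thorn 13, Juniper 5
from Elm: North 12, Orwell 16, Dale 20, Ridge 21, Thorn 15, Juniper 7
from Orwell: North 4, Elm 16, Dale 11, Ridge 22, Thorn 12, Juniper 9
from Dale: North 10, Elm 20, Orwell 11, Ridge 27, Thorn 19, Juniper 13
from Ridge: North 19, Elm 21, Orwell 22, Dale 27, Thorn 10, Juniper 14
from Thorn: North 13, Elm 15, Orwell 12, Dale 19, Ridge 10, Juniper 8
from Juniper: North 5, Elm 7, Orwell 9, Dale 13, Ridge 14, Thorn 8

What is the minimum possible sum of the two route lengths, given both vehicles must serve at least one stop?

There are 2^5 − 1 = 31 ways to divide the 6 stops into two non-empty groups. For each, the best each vehicle can do is its own shortest tour through its group:
  {Elm} + {Orwell, Dale, Ridge, Thorn, Juniper}: 24 + 62 = 86
  {Orwell} + {Elm, Dale, Ridge, Thorn, Juniper}: 8 + 72 = 80
  {Elm, Orwell} + {Dale, Ridge, Thorn, Juniper}: 32 + 58 = 90
  {Dale} + {Elm, Orwell, Ridge, Thorn, Juniper}: 20 + 59 = 79
  {Elm, Dale} + {Orwell, Ridge, Thorn, Juniper}: 42 + 45 = 87
  {Orwell, Dale} + {Elm, Ridge, Thorn, Juniper}: 25 + 56 = 81
  … (31 splits in total)
Best: vehicle 1 North → Dale → North = 20; vehicle 2 North → Elm → Juniper → Ridge → Thorn → Orwell → North = 59; combined 79.

Minimum combined distance: 79.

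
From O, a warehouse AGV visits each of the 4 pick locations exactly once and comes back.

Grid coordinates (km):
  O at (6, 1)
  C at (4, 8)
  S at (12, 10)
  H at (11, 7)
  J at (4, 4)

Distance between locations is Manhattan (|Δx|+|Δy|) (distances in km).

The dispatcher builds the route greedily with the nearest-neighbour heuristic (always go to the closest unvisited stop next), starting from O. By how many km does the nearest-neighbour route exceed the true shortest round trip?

O: J=5, C=9, H=11, S=15 ⇒ J
J: C=4, H=10, S=14 ⇒ C
C: H=8, S=10 ⇒ H
H: S=4 ⇒ S
NN route O → J → C → H → S → O costs 36.
Optimal: O → H → S → C → J → O costs 34 (by enumerating all 12 distinct tours).
Excess = 36 − 34 = 2.

The nearest-neighbour route is 2 km longer than optimal.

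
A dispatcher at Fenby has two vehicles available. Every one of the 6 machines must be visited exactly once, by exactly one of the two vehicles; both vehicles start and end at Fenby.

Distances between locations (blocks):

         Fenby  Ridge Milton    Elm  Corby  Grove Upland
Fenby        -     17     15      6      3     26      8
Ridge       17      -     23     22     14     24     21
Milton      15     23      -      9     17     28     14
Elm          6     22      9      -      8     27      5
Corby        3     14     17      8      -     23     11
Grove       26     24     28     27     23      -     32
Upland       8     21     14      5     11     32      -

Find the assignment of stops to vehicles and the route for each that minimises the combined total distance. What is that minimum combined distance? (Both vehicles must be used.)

Minimum combined distance: 97 blocks.

Try each way of splitting the stops between the two vehicles (each non-empty) and, for each split, find the best tour for each vehicle:
  {Ridge} + {Milton, Elm, Corby, Grove, Upland}: 34 + 76 = 110
  {Milton} + {Ridge, Elm, Corby, Grove, Upland}: 30 + 81 = 111
  {Ridge, Milton} + {Elm, Corby, Grove, Upland}: 55 + 66 = 121
  {Elm} + {Ridge, Milton, Corby, Grove, Upland}: 12 + 91 = 103
  {Ridge, Elm} + {Milton, Corby, Grove, Upland}: 45 + 76 = 121
  {Milton, Elm} + {Ridge, Corby, Grove, Upland}: 30 + 79 = 109
  … (31 splits in total)
  {Corby} + {Ridge, Milton, Elm, Grove, Upland}: 6 + 91 = 97  ← best
Best: vehicle 1 Fenby → Corby → Fenby = 6; vehicle 2 Fenby → Ridge → Grove → Milton → Elm → Upland → Fenby = 91; combined 97.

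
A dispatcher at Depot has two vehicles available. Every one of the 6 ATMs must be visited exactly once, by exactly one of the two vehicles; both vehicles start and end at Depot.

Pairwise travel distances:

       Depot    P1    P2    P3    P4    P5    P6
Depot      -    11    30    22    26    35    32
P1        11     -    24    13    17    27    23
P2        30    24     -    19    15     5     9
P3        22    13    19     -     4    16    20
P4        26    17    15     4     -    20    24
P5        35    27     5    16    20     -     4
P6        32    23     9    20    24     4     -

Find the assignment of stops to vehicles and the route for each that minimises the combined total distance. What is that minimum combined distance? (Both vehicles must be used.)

There are 2^5 − 1 = 31 ways to divide the 6 stops into two non-empty groups. For each, the best each vehicle can do is its own shortest tour through its group:
  {P1} + {P2, P3, P4, P5, P6}: 22 + 82 = 104
  {P2} + {P1, P3, P4, P5, P6}: 60 + 84 = 144
  {P1, P2} + {P3, P4, P5, P6}: 65 + 82 = 147
  {P3} + {P1, P2, P4, P5, P6}: 44 + 84 = 128
  {P1, P3} + {P2, P4, P5, P6}: 46 + 82 = 128
  {P2, P3} + {P1, P4, P5, P6}: 71 + 84 = 155
  … (31 splits in total)
Best: vehicle 1 Depot → P1 → Depot = 22; vehicle 2 Depot → P3 → P4 → P2 → P5 → P6 → Depot = 82; combined 104.

104 — the smallest possible combined total.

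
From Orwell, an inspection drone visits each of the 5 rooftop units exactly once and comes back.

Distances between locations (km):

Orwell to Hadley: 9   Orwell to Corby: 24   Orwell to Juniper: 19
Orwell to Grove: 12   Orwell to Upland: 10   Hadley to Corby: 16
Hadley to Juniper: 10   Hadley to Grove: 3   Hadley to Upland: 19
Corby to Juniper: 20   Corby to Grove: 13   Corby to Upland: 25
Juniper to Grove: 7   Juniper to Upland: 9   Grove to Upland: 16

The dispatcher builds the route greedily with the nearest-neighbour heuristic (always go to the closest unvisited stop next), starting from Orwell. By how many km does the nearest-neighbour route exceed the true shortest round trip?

Orwell: Hadley=9, Upland=10, Grove=12, Juniper=19, Corby=24 ⇒ Hadley
Hadley: Grove=3, Juniper=10, Corby=16, Upland=19 ⇒ Grove
Grove: Juniper=7, Corby=13, Upland=16 ⇒ Juniper
Juniper: Upland=9, Corby=20 ⇒ Upland
Upland: Corby=25 ⇒ Corby
NN route Orwell → Hadley → Grove → Juniper → Upland → Corby → Orwell costs 77.
Optimal: Orwell → Hadley → Corby → Grove → Juniper → Upland → Orwell costs 64 (by enumerating all 60 distinct tours).
Excess = 77 − 64 = 13.

The nearest-neighbour route is 13 km longer than optimal.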